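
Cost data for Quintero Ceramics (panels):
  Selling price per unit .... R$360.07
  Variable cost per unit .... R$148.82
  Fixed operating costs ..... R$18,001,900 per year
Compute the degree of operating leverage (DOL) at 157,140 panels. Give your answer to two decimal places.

At 157,140 units, contribution = 157,140 × R$211.25 = R$33,195,825.00.
Operating income = contribution − fixed costs = R$33,195,825.00 − R$18,001,900 = R$15,193,925.00.
So DOL = total CM / EBIT = R$33,195,825.00 / R$15,193,925.00 = 2.1848.

2.18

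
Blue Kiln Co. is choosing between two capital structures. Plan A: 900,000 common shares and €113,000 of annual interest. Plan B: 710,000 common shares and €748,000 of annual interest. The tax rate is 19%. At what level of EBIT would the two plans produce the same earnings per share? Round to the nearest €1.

At indifference, (EBIT − 113,000)(1 − t)/900,000 = (EBIT − 748,000)(1 − t)/710,000.
The (1 − t) factor cancels: (EBIT − 113,000) × 710,000 = (EBIT − 748,000) × 900,000.
EBIT × (900,000 − 710,000) = 748,000 × 900,000 − 113,000 × 710,000 = 592,970,000,000, so EBIT = 592,970,000,000 ÷ 190,000 = 3,120,894.74.

€3,120,895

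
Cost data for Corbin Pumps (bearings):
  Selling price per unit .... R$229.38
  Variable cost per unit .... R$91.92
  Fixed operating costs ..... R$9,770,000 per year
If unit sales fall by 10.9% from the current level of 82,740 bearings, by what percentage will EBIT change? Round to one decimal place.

-77.3%

Total contribution margin = 82,740 × R$137.46 = R$11,373,440.40.
Subtracting fixed costs: EBIT = R$11,373,440.40 − R$9,770,000 = R$1,603,440.40.
DOL = contribution ÷ EBIT = R$11,373,440.40 ÷ R$1,603,440.40 = 7.0931.
Operating income changes by 7.0931 × -10.9% = -77.3%.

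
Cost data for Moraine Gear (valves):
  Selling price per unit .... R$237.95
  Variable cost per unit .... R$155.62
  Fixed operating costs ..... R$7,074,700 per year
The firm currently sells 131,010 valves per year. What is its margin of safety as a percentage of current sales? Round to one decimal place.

34.4%

Contribution margin per unit = R$237.95 − R$155.62 = R$82.33. Break-even units = R$7,074,700 ÷ R$82.33 = 85,931.01; break-even revenue = 85,931.01 × R$237.95 = R$20,447,283.68.
Current sales = 131,010 × R$237.95 = R$31,173,829.50.
Margin of safety = (R$31,173,829.50 − R$20,447,283.68) ÷ R$31,173,829.50 = 34.4%.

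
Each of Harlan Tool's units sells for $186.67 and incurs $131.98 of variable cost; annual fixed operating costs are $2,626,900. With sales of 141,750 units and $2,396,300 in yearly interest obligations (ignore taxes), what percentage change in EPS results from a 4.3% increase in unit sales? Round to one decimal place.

At 141,750 units, contribution = 141,750 × $54.69 = $7,752,307.50.
Operating income = contribution − fixed costs = $7,752,307.50 − $2,626,900 = $5,125,407.50.
Interest = $2,396,300.00, so EBIT − I = $2,729,107.50.
Degree of combined leverage = contribution ÷ (EBIT − I) = $7,752,307.50 ÷ $2,729,107.50 = 2.8406.
%ΔEPS = DCL × %ΔSales = 2.8406 × +4.3% = +12.2%.

+12.2%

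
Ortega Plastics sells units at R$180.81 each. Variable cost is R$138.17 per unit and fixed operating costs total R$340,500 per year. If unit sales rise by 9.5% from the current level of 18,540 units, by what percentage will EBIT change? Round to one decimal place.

Contribution at this volume is 18,540 × R$42.64 = R$790,545.60.
EBIT = R$790,545.60 − R$340,500 = R$450,045.60.
Degree of operating leverage = R$790,545.60 / R$450,045.60 = 1.7566.
Operating income changes by 1.7566 × +9.5% = +16.7%.

+16.7%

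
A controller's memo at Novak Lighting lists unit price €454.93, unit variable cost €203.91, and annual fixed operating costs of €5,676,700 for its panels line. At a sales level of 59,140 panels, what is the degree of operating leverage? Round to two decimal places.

Total contribution margin = 59,140 × €251.02 = €14,845,322.80.
EBIT = €14,845,322.80 − €5,676,700 = €9,168,622.80.
Degree of operating leverage = €14,845,322.80 / €9,168,622.80 = 1.6191.

1.62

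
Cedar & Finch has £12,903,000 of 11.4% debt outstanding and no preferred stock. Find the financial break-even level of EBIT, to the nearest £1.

Annual interest = 11.4% × £12,903,000 = £1,470,942.00.
Without preferred stock the financial break-even is simply EBIT = interest = £1,470,942.00.

£1,470,942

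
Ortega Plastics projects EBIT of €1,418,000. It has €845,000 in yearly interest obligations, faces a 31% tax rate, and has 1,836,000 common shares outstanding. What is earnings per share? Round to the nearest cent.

Interest = €845,000.00, so EBT = €1,418,000 − €845,000.00 = €573,000.00.
After tax at 31%: net income = €573,000.00 × 0.69 = €395,370.00.
Per share: €395,370.00 / 1,836,000 shares = €0.22.

€0.22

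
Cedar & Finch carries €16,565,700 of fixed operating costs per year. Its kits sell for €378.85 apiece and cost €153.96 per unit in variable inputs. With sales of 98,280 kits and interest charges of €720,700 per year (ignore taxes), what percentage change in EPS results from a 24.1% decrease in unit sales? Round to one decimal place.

At 98,280 units, contribution = 98,280 × €224.89 = €22,102,189.20.
Operating income = contribution − fixed costs = €22,102,189.20 − €16,565,700 = €5,536,489.20.
Interest = €720,700.00, so EBIT − I = €4,815,789.20.
DCL = total CM / (EBIT − I) = €22,102,189.20 / €4,815,789.20 = 4.5895.
%ΔEPS = DCL × %ΔSales = 4.5895 × -24.1% = -110.6%.

-110.6%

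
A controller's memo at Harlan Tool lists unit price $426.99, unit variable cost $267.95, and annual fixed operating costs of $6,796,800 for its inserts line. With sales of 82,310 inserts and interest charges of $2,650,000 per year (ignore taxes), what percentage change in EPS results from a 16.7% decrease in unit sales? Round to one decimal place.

At 82,310 units, contribution = 82,310 × $159.04 = $13,090,582.40.
Operating income = contribution − fixed costs = $13,090,582.40 − $6,796,800 = $6,293,782.40.
After interest of $2,650,000.00, pre-tax earnings = $3,643,782.40.
DCL = total CM / (EBIT − I) = $13,090,582.40 / $3,643,782.40 = 3.5926.
%ΔEPS = DCL × %ΔSales = 3.5926 × -16.7% = -60.0%.

-60.0%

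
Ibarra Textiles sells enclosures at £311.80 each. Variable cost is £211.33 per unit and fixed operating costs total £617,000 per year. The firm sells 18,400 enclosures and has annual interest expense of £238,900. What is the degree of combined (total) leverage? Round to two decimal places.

Total contribution margin = 18,400 × £100.47 = £1,848,648.00.
Subtracting fixed costs: EBIT = £1,848,648.00 − £617,000 = £1,231,648.00. Interest = £238,900.00, so EBIT − I = £992,748.00.
DCL = contribution ÷ (EBIT − I) = £1,848,648.00 ÷ £992,748.00 = 1.8622.

1.86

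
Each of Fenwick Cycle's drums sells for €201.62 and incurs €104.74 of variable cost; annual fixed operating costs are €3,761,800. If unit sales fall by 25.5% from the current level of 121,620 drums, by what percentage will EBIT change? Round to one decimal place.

-37.5%

Total contribution margin = 121,620 × €96.88 = €11,782,545.60.
Operating income = contribution − fixed costs = €11,782,545.60 − €3,761,800 = €8,020,745.60.
Degree of operating leverage = €11,782,545.60 / €8,020,745.60 = 1.4690.
Operating income changes by 1.4690 × -25.5% = -37.5%.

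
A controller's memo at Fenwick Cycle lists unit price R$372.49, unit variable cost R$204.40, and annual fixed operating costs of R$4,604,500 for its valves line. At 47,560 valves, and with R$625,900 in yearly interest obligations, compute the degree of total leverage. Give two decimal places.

2.89

Contribution at this volume is 47,560 × R$168.09 = R$7,994,360.40.
EBIT = R$7,994,360.40 − R$4,604,500 = R$3,389,860.40. Interest = R$625,900.00, so EBIT − I = R$2,763,960.40.
Degree of total leverage = total CM / (EBIT − interest) = R$7,994,360.40 / R$2,763,960.40 = 2.8924.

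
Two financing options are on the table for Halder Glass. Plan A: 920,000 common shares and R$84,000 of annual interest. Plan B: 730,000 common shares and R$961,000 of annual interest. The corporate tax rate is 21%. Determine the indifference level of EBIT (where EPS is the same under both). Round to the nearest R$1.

Set EPS_A = EPS_B: (EBIT − R$84,000)(1 − 0.21) ÷ 920,000 = (EBIT − R$961,000)(1 − 0.21) ÷ 730,000.
Cancelling (1 − t) and cross-multiplying: 730,000·(EBIT − 84,000) = 920,000·(EBIT − 961,000).
Solving, EBIT = (961,000·920,000 − 84,000·730,000) / (920,000 − 730,000) = 822,800,000,000 / 190,000 = 4,330,526.32.

R$4,330,526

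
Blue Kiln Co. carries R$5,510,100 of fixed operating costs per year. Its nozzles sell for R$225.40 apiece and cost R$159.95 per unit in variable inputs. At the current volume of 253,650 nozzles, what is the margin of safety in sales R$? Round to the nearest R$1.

R$38,196,751

Contribution margin per unit = R$225.40 − R$159.95 = R$65.45. Break-even units = R$5,510,100 ÷ R$65.45 = 84,187.93; break-even revenue = 84,187.93 × R$225.40 = R$18,975,959.36.
Current sales = 253,650 × R$225.40 = R$57,172,710.00.
Margin of safety = R$57,172,710.00 − R$18,975,959.36 = R$38,196,751.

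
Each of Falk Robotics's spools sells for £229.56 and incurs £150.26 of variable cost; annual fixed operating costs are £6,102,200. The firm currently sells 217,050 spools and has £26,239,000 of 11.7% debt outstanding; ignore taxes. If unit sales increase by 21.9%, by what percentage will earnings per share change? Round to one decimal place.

+46.9%

At 217,050 units, contribution = 217,050 × £79.30 = £17,212,065.00.
Operating income = contribution − fixed costs = £17,212,065.00 − £6,102,200 = £11,109,865.00.
Interest = £3,069,963.00, so EBIT − I = £8,039,902.00.
DCL = total CM / (EBIT − I) = £17,212,065.00 / £8,039,902.00 = 2.1408.
EPS therefore changes by 2.1408 × (+21.9%) = +46.9%.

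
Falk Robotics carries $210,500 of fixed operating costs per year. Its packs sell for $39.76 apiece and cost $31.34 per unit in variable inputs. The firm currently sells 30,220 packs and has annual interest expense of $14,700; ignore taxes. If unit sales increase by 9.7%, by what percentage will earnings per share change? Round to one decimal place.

+84.4%

At 30,220 units, contribution = 30,220 × $8.42 = $254,452.40.
Subtracting fixed costs: EBIT = $254,452.40 − $210,500 = $43,952.40.
Interest = $14,700.00, so EBIT − I = $29,252.40.
DCL = total CM / (EBIT − I) = $254,452.40 / $29,252.40 = 8.6985.
EPS therefore changes by 8.6985 × (+9.7%) = +84.4%.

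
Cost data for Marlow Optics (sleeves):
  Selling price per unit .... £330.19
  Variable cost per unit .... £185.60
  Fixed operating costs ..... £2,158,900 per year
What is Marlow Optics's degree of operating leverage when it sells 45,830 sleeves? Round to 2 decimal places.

At 45,830 units, contribution = 45,830 × £144.59 = £6,626,559.70.
Operating income = contribution − fixed costs = £6,626,559.70 − £2,158,900 = £4,467,659.70.
Degree of operating leverage = £6,626,559.70 / £4,467,659.70 = 1.4832.

1.48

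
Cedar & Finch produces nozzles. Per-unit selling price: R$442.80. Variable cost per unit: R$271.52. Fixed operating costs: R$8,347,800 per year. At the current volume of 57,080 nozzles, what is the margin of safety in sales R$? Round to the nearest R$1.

R$3,693,953

Unit CM = price − variable cost = R$442.80 − R$271.52 = R$171.28. Break-even units = R$8,347,800 ÷ R$171.28 = 48,737.74; break-even revenue = 48,737.74 × R$442.80 = R$21,581,070.99.
Actual sales revenue = 57,080 × R$442.80 = R$25,275,024.00.
Margin of safety = R$25,275,024.00 − R$21,581,070.99 = R$3,693,953.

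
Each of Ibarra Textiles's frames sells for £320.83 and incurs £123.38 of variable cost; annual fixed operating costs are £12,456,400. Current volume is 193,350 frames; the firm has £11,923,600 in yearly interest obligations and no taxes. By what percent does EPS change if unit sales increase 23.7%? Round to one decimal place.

Contribution at this volume is 193,350 × £197.45 = £38,176,957.50.
EBIT = £38,176,957.50 − £12,456,400 = £25,720,557.50.
Interest = £11,923,600.00, so EBIT − I = £13,796,957.50.
DCL = total CM / (EBIT − I) = £38,176,957.50 / £13,796,957.50 = 2.7671.
%ΔEPS = DCL × %ΔSales = 2.7671 × +23.7% = +65.6%.

+65.6%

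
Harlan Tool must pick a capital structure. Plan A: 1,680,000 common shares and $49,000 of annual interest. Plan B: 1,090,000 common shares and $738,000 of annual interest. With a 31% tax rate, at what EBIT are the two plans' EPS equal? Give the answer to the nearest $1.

Set EPS_A = EPS_B: (EBIT − $49,000)(1 − 0.31) ÷ 1,680,000 = (EBIT − $738,000)(1 − 0.31) ÷ 1,090,000.
The (1 − t) factor cancels: (EBIT − 49,000) × 1,090,000 = (EBIT − 738,000) × 1,680,000.
Solving, EBIT = (738,000·1,680,000 − 49,000·1,090,000) / (1,680,000 − 1,090,000) = 1,186,430,000,000 / 590,000 = 2,010,898.31.

$2,010,898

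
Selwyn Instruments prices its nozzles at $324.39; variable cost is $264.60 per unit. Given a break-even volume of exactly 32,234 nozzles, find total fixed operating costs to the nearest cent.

Contribution margin per unit = $324.39 − $264.60 = $59.79.
Since BE = FC / CM, FC = 32,234 × $59.79 = $1,927,270.86.

$1,927,270.86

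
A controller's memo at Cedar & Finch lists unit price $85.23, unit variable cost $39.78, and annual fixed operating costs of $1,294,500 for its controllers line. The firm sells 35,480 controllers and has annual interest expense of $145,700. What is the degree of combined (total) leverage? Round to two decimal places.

At 35,480 units, contribution = 35,480 × $45.45 = $1,612,566.00.
Subtracting fixed costs: EBIT = $1,612,566.00 − $1,294,500 = $318,066.00. Interest = $145,700.00.
DOL = $1,612,566.00 ÷ $318,066.00 = 5.0699; DFL = $318,066.00 ÷ $172,366.00 = 1.8453.
Combined leverage = 5.0699 × 1.8453 = 9.3555.

9.36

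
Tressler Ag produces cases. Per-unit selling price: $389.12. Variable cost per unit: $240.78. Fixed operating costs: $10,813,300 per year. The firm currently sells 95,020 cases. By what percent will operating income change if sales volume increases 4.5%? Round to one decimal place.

Total contribution margin = 95,020 × $148.34 = $14,095,266.80.
EBIT = $14,095,266.80 − $10,813,300 = $3,281,966.80.
DOL = contribution ÷ EBIT = $14,095,266.80 ÷ $3,281,966.80 = 4.2948.
%ΔEBIT = DOL × %ΔSales = 4.2948 × +4.5% = +19.3%.

+19.3%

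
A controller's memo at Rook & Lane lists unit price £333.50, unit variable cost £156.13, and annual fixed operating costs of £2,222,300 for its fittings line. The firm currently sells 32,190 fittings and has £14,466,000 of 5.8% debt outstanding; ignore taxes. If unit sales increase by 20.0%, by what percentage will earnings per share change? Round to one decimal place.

Total contribution margin = 32,190 × £177.37 = £5,709,540.30.
Operating income = contribution − fixed costs = £5,709,540.30 − £2,222,300 = £3,487,240.30.
Interest = £839,028.00, so EBIT − I = £2,648,212.30.
DCL = total CM / (EBIT − I) = £5,709,540.30 / £2,648,212.30 = 2.1560.
%ΔEPS = DCL × %ΔSales = 2.1560 × +20.0% = +43.1%.

+43.1%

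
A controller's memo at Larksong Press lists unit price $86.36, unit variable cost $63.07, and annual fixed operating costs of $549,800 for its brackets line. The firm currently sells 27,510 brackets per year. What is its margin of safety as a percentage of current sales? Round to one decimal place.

Contribution margin per unit = $86.36 − $63.07 = $23.29. Break-even units = $549,800 ÷ $23.29 = 23,606.70; break-even revenue = 23,606.70 × $86.36 = $2,038,674.45.
Current sales = 27,510 × $86.36 = $2,375,763.60.
Margin of safety = ($2,375,763.60 − $2,038,674.45) ÷ $2,375,763.60 = 14.2%.

14.2%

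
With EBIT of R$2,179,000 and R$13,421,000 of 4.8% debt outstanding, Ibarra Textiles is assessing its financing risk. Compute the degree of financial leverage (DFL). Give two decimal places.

Annual interest charges come to R$644,208.00.
Degree of financial leverage = EBIT / (EBIT − interest) = R$2,179,000 / R$1,534,792.00 = 1.4197.

1.42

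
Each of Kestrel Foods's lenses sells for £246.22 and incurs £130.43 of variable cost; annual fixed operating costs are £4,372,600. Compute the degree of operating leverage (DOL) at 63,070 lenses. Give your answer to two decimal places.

2.49

Total contribution margin = 63,070 × £115.79 = £7,302,875.30.
EBIT = £7,302,875.30 − £4,372,600 = £2,930,275.30.
Degree of operating leverage = £7,302,875.30 / £2,930,275.30 = 2.4922.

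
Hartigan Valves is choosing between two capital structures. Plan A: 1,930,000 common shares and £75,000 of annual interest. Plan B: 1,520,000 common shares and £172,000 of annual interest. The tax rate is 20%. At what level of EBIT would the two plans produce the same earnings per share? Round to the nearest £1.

£531,610

At indifference, (EBIT − 75,000)(1 − t)/1,930,000 = (EBIT − 172,000)(1 − t)/1,520,000.
The (1 − t) factor cancels: (EBIT − 75,000) × 1,520,000 = (EBIT − 172,000) × 1,930,000.
EBIT × (1,930,000 − 1,520,000) = 172,000 × 1,930,000 − 75,000 × 1,520,000 = 217,960,000,000, so EBIT = 217,960,000,000 ÷ 410,000 = 531,609.76.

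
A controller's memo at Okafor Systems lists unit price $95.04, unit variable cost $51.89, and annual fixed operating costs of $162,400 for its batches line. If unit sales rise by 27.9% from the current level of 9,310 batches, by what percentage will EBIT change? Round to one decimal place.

Total contribution margin = 9,310 × $43.15 = $401,726.50.
EBIT = $401,726.50 − $162,400 = $239,326.50.
DOL = contribution ÷ EBIT = $401,726.50 ÷ $239,326.50 = 1.6786.
Operating income changes by 1.6786 × +27.9% = +46.8%.

+46.8%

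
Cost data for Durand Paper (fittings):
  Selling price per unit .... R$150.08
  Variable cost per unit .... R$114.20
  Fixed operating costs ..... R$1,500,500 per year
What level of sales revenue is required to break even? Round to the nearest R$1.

Contribution margin per unit = R$150.08 − R$114.20 = R$35.88, a CM ratio of R$35.88 ÷ R$150.08 = 0.2391.
Break-even revenue = fixed costs × price ÷ CM = R$1,500,500 × R$150.08 ÷ R$35.88 = R$6,276,339.

R$6,276,339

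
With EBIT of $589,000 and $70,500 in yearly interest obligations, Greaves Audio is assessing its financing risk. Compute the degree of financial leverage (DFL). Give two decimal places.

1.14

Interest = $70,500.00.
DFL = EBIT ÷ (EBIT − I) = $589,000 ÷ ($589,000 − $70,500.00) = $589,000 ÷ $518,500.00 = 1.1360.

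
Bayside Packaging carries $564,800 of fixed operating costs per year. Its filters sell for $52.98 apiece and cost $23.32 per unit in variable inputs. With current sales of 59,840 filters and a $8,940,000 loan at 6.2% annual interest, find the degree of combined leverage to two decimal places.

2.71

Total contribution margin = 59,840 × $29.66 = $1,774,854.40.
EBIT = $1,774,854.40 − $564,800 = $1,210,054.40. Interest = $554,280.00.
DOL = $1,774,854.40 ÷ $1,210,054.40 = 1.4668; DFL = $1,210,054.40 ÷ $655,774.40 = 1.8452.
DCL = DOL × DFL = 1.4668 × 1.8452 = 2.7065.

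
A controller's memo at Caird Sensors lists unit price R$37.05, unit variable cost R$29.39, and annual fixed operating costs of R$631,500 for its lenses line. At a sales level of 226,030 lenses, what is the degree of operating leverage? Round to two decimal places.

1.57

Total contribution margin = 226,030 × R$7.66 = R$1,731,389.80.
EBIT = R$1,731,389.80 − R$631,500 = R$1,099,889.80.
Degree of operating leverage = R$1,731,389.80 / R$1,099,889.80 = 1.5741.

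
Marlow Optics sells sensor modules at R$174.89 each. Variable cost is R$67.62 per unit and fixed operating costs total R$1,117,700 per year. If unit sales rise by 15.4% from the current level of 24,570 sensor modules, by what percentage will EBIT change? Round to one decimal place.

Contribution at this volume is 24,570 × R$107.27 = R$2,635,623.90.
Subtracting fixed costs: EBIT = R$2,635,623.90 − R$1,117,700 = R$1,517,923.90.
So DOL = total CM / EBIT = R$2,635,623.90 / R$1,517,923.90 = 1.7363.
%ΔEBIT = DOL × %ΔSales = 1.7363 × +15.4% = +26.7%.

+26.7%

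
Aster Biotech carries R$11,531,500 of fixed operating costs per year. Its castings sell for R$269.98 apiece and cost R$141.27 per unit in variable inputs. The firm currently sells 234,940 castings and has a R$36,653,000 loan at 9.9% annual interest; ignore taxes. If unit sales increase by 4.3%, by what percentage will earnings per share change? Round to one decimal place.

At 234,940 units, contribution = 234,940 × R$128.71 = R$30,239,127.40.
EBIT = R$30,239,127.40 − R$11,531,500 = R$18,707,627.40.
After interest of R$3,628,647.00, pre-tax earnings = R$15,078,980.40.
Degree of combined leverage = contribution ÷ (EBIT − I) = R$30,239,127.40 ÷ R$15,078,980.40 = 2.0054.
EPS therefore changes by 2.0054 × (+4.3%) = +8.6%.

+8.6%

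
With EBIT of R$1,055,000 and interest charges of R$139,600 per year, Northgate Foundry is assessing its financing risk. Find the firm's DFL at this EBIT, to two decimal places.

Interest = R$139,600.00.
DFL = EBIT ÷ (EBIT − I) = R$1,055,000 ÷ (R$1,055,000 − R$139,600.00) = R$1,055,000 ÷ R$915,400.00 = 1.1525.

1.15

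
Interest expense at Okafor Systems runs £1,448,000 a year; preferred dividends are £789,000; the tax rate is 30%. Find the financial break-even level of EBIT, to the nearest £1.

£2,575,143

Grossing the preferred dividend up to pre-tax terms: £789,000 / (1 − 0.30) = £1,127,142.86.
Financial break-even EBIT = interest + D_p ÷ (1 − t) = £1,448,000 + £1,127,142.86 = £2,575,142.86.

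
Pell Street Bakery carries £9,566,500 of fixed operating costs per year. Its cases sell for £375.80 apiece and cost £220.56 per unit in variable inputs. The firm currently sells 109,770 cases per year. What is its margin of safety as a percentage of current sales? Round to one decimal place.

43.9%

Unit CM = price − variable cost = £375.80 − £220.56 = £155.24. Break-even units = £9,566,500 ÷ £155.24 = 61,623.94; break-even revenue = 61,623.94 × £375.80 = £23,158,275.57.
Actual sales revenue = 109,770 × £375.80 = £41,251,566.00.
Margin of safety = (£41,251,566.00 − £23,158,275.57) ÷ £41,251,566.00 = 43.9%.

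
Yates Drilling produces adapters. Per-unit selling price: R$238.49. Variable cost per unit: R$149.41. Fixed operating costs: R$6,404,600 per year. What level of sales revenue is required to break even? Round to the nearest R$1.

R$17,146,756

Contribution margin per unit = R$238.49 − R$149.41 = R$89.08, a CM ratio of R$89.08 ÷ R$238.49 = 0.3735.
Break-even revenue = fixed costs × price ÷ CM = R$6,404,600 × R$238.49 ÷ R$89.08 = R$17,146,756.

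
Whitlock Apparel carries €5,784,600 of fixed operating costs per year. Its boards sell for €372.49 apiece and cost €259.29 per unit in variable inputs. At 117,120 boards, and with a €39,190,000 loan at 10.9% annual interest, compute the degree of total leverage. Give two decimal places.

Contribution at this volume is 117,120 × €113.20 = €13,257,984.00.
EBIT = €13,257,984.00 − €5,784,600 = €7,473,384.00. Interest = €4,271,710.00, so EBIT − I = €3,201,674.00.
Degree of total leverage = total CM / (EBIT − interest) = €13,257,984.00 / €3,201,674.00 = 4.1410.

4.14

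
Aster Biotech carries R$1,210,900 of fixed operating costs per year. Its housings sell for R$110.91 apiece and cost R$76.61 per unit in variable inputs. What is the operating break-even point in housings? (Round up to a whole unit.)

Contribution margin per unit = R$110.91 − R$76.61 = R$34.30.
Units to break even: R$1,210,900 ÷ R$34.30 = 35,303.21, rounded up to 35,304.

35,304 housings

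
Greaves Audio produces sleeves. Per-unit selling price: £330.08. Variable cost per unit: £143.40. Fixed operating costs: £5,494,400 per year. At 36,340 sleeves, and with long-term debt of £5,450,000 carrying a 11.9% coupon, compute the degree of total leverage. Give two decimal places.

Total contribution margin = 36,340 × £186.68 = £6,783,951.20.
Operating income = contribution − fixed costs = £6,783,951.20 − £5,494,400 = £1,289,551.20. Interest = £648,550.00, so EBIT − I = £641,001.20.
Degree of total leverage = total CM / (EBIT − interest) = £6,783,951.20 / £641,001.20 = 10.5834.

10.58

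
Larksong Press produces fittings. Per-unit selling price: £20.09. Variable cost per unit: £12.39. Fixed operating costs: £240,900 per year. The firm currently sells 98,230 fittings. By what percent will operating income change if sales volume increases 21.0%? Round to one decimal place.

Total contribution margin = 98,230 × £7.70 = £756,371.00.
EBIT = £756,371.00 − £240,900 = £515,471.00.
Degree of operating leverage = £756,371.00 / £515,471.00 = 1.4673.
So EBIT moves 1.4673 × (+21.0%) = +30.8%.

+30.8%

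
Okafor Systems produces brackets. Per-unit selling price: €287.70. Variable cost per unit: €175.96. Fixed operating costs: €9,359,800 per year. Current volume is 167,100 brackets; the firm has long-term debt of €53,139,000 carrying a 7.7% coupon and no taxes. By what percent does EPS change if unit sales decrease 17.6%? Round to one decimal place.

-63.0%

Total contribution margin = 167,100 × €111.74 = €18,671,754.00.
Operating income = contribution − fixed costs = €18,671,754.00 − €9,359,800 = €9,311,954.00.
After interest of €4,091,703.00, pre-tax earnings = €5,220,251.00.
Degree of combined leverage = contribution ÷ (EBIT − I) = €18,671,754.00 ÷ €5,220,251.00 = 3.5768.
%ΔEPS = DCL × %ΔSales = 3.5768 × -17.6% = -63.0%.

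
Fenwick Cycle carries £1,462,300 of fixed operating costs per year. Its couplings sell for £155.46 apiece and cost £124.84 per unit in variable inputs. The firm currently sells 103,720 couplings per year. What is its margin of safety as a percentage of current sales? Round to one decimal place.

Contribution margin per unit = £155.46 − £124.84 = £30.62. Break-even units = £1,462,300 ÷ £30.62 = 47,756.37; break-even revenue = 47,756.37 × £155.46 = £7,424,205.03.
Current sales = 103,720 × £155.46 = £16,124,311.20.
Margin of safety = (£16,124,311.20 − £7,424,205.03) ÷ £16,124,311.20 = 54.0%.

54.0%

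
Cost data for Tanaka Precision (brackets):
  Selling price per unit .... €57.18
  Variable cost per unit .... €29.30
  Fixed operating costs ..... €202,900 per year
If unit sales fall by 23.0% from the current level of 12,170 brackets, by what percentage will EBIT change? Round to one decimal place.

-57.2%

At 12,170 units, contribution = 12,170 × €27.88 = €339,299.60.
EBIT = €339,299.60 − €202,900 = €136,399.60.
So DOL = total CM / EBIT = €339,299.60 / €136,399.60 = 2.4875.
Operating income changes by 2.4875 × -23.0% = -57.2%.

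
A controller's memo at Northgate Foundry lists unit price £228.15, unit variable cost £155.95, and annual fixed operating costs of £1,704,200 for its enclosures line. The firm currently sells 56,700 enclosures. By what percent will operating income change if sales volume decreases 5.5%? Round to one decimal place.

At 56,700 units, contribution = 56,700 × £72.20 = £4,093,740.00.
Operating income = contribution − fixed costs = £4,093,740.00 − £1,704,200 = £2,389,540.00.
So DOL = total CM / EBIT = £4,093,740.00 / £2,389,540.00 = 1.7132.
So EBIT moves 1.7132 × (-5.5%) = -9.4%.

-9.4%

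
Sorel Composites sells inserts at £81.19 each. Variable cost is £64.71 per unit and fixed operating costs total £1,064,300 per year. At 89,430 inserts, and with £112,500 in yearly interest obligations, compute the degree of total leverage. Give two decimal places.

At 89,430 units, contribution = 89,430 × £16.48 = £1,473,806.40.
EBIT = £1,473,806.40 − £1,064,300 = £409,506.40. Interest = £112,500.00, so EBIT − I = £297,006.40.
DCL = contribution ÷ (EBIT − I) = £1,473,806.40 ÷ £297,006.40 = 4.9622.

4.96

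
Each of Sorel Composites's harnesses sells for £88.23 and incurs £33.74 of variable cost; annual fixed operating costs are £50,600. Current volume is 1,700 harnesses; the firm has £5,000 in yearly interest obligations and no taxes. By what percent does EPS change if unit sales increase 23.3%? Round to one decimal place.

Total contribution margin = 1,700 × £54.49 = £92,633.00.
EBIT = £92,633.00 − £50,600 = £42,033.00.
After interest of £5,000.00, pre-tax earnings = £37,033.00.
Degree of combined leverage = contribution ÷ (EBIT − I) = £92,633.00 ÷ £37,033.00 = 2.5014.
%ΔEPS = DCL × %ΔSales = 2.5014 × +23.3% = +58.3%.

+58.3%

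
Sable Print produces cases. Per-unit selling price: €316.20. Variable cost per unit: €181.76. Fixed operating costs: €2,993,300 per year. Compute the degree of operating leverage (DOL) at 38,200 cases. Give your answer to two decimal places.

2.40

Contribution at this volume is 38,200 × €134.44 = €5,135,608.00.
Operating income = contribution − fixed costs = €5,135,608.00 − €2,993,300 = €2,142,308.00.
Degree of operating leverage = €5,135,608.00 / €2,142,308.00 = 2.3972.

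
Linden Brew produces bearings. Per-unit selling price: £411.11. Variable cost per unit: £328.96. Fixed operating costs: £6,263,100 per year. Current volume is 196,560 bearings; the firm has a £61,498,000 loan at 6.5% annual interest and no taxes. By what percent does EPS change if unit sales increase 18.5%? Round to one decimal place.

Total contribution margin = 196,560 × £82.15 = £16,147,404.00.
Operating income = contribution − fixed costs = £16,147,404.00 − £6,263,100 = £9,884,304.00.
Interest = £3,997,370.00, so EBIT − I = £5,886,934.00.
Degree of combined leverage = contribution ÷ (EBIT − I) = £16,147,404.00 ÷ £5,886,934.00 = 2.7429.
EPS therefore changes by 2.7429 × (+18.5%) = +50.7%.

+50.7%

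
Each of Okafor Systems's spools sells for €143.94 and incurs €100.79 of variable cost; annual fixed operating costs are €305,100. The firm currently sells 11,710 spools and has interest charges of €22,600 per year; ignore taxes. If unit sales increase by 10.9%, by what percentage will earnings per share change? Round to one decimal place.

+31.0%

Contribution at this volume is 11,710 × €43.15 = €505,286.50.
Operating income = contribution − fixed costs = €505,286.50 − €305,100 = €200,186.50.
Interest = €22,600.00, so EBIT − I = €177,586.50.
DCL = total CM / (EBIT − I) = €505,286.50 / €177,586.50 = 2.8453.
%ΔEPS = DCL × %ΔSales = 2.8453 × +10.9% = +31.0%.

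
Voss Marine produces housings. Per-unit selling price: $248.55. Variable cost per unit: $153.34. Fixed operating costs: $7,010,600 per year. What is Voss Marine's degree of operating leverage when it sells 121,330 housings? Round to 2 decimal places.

At 121,330 units, contribution = 121,330 × $95.21 = $11,551,829.30.
EBIT = $11,551,829.30 − $7,010,600 = $4,541,229.30.
So DOL = total CM / EBIT = $11,551,829.30 / $4,541,229.30 = 2.5438.

2.54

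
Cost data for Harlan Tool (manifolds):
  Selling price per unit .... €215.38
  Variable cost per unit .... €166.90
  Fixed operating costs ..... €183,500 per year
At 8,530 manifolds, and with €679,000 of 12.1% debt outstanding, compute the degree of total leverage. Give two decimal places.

At 8,530 units, contribution = 8,530 × €48.48 = €413,534.40.
Subtracting fixed costs: EBIT = €413,534.40 − €183,500 = €230,034.40. Interest = €82,159.00, so EBIT − I = €147,875.40.
DCL = contribution ÷ (EBIT − I) = €413,534.40 ÷ €147,875.40 = 2.7965.

2.80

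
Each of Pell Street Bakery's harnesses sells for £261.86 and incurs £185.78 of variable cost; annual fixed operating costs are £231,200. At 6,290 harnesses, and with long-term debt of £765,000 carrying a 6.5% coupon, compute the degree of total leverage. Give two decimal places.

2.42

At 6,290 units, contribution = 6,290 × £76.08 = £478,543.20.
EBIT = £478,543.20 − £231,200 = £247,343.20. Interest = £49,725.00, so EBIT − I = £197,618.20.
DCL = contribution ÷ (EBIT − I) = £478,543.20 ÷ £197,618.20 = 2.4216.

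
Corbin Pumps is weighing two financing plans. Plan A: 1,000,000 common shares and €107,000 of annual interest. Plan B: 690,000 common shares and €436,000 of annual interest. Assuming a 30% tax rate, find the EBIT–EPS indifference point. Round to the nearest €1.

Set EPS_A = EPS_B: (EBIT − €107,000)(1 − 0.30) ÷ 1,000,000 = (EBIT − €436,000)(1 − 0.30) ÷ 690,000.
Cancelling (1 − t) and cross-multiplying: 690,000·(EBIT − 107,000) = 1,000,000·(EBIT − 436,000).
Solving, EBIT = (436,000·1,000,000 − 107,000·690,000) / (1,000,000 − 690,000) = 362,170,000,000 / 310,000 = 1,168,290.32.

€1,168,290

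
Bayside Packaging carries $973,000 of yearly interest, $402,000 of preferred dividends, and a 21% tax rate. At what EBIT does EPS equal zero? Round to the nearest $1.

$1,481,861

Grossing the preferred dividend up to pre-tax terms: $402,000 / (1 − 0.21) = $508,860.76.
Financial break-even EBIT = interest + D_p ÷ (1 − t) = $973,000 + $508,860.76 = $1,481,860.76.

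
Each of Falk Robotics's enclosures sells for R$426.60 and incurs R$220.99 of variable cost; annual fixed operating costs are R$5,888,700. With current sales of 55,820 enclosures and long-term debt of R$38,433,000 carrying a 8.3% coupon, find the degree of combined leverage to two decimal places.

4.79

Total contribution margin = 55,820 × R$205.61 = R$11,477,150.20.
EBIT = R$11,477,150.20 − R$5,888,700 = R$5,588,450.20. Interest = R$3,189,939.00, so EBIT − I = R$2,398,511.20.
Degree of total leverage = total CM / (EBIT − interest) = R$11,477,150.20 / R$2,398,511.20 = 4.7851.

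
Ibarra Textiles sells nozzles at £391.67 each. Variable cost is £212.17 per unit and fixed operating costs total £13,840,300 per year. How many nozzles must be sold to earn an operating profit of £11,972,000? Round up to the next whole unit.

143,802 nozzles

Each unit contributes £391.67 − £212.17 = £179.50.
Units = (FC + target) / CM = (£13,840,300 + £11,972,000) / £179.50 = 143,801.11, so 143,802 nozzles.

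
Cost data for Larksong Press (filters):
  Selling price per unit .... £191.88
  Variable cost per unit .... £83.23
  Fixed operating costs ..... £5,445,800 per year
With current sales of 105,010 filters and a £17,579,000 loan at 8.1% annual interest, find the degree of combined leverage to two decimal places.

2.51

Total contribution margin = 105,010 × £108.65 = £11,409,336.50.
EBIT = £11,409,336.50 − £5,445,800 = £5,963,536.50. Interest = £1,423,899.00, so EBIT − I = £4,539,637.50.
DCL = contribution ÷ (EBIT − I) = £11,409,336.50 ÷ £4,539,637.50 = 2.5133.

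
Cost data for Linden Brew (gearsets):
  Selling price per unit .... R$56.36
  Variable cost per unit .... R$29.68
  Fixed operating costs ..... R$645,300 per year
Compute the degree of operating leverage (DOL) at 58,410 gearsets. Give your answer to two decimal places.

1.71

Total contribution margin = 58,410 × R$26.68 = R$1,558,378.80.
Subtracting fixed costs: EBIT = R$1,558,378.80 − R$645,300 = R$913,078.80.
Degree of operating leverage = R$1,558,378.80 / R$913,078.80 = 1.7067.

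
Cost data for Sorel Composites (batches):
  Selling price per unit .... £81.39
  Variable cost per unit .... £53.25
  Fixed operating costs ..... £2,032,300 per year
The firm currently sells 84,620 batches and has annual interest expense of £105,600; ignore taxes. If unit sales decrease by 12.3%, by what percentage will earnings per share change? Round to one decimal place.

At 84,620 units, contribution = 84,620 × £28.14 = £2,381,206.80.
Operating income = contribution − fixed costs = £2,381,206.80 − £2,032,300 = £348,906.80.
Interest = £105,600.00, so EBIT − I = £243,306.80.
Degree of combined leverage = contribution ÷ (EBIT − I) = £2,381,206.80 ÷ £243,306.80 = 9.7868.
EPS therefore changes by 9.7868 × (-12.3%) = -120.4%.

-120.4%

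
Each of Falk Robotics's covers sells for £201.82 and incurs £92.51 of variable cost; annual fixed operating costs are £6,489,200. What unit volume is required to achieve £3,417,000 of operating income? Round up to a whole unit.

90,625 covers

Each unit contributes £201.82 − £92.51 = £109.31.
Units = (FC + target) / CM = (£6,489,200 + £3,417,000) / £109.31 = 90,624.83, so 90,625 covers.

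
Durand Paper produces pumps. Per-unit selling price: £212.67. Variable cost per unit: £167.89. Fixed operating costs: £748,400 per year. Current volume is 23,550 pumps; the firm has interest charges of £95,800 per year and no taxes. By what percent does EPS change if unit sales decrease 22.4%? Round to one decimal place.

-112.3%

Contribution at this volume is 23,550 × £44.78 = £1,054,569.00.
Operating income = contribution − fixed costs = £1,054,569.00 − £748,400 = £306,169.00.
Interest = £95,800.00, so EBIT − I = £210,369.00.
DCL = total CM / (EBIT − I) = £1,054,569.00 / £210,369.00 = 5.0129.
%ΔEPS = DCL × %ΔSales = 5.0129 × -22.4% = -112.3%.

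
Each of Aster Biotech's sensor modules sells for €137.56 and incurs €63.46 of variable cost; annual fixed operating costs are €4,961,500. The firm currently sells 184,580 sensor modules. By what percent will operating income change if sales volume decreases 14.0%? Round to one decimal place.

-22.0%

Contribution at this volume is 184,580 × €74.10 = €13,677,378.00.
Subtracting fixed costs: EBIT = €13,677,378.00 − €4,961,500 = €8,715,878.00.
Degree of operating leverage = €13,677,378.00 / €8,715,878.00 = 1.5692.
Operating income changes by 1.5692 × -14.0% = -22.0%.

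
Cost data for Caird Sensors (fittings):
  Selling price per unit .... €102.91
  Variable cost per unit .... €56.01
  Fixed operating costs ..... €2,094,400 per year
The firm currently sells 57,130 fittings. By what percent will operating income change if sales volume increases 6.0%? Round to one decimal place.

Contribution at this volume is 57,130 × €46.90 = €2,679,397.00.
Subtracting fixed costs: EBIT = €2,679,397.00 − €2,094,400 = €584,997.00.
So DOL = total CM / EBIT = €2,679,397.00 / €584,997.00 = 4.5802.
Operating income changes by 4.5802 × +6.0% = +27.5%.

+27.5%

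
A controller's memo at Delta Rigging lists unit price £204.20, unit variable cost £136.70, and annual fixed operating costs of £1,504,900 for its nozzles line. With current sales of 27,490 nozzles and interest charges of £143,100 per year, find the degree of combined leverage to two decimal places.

Total contribution margin = 27,490 × £67.50 = £1,855,575.00.
Subtracting fixed costs: EBIT = £1,855,575.00 − £1,504,900 = £350,675.00. Interest = £143,100.00, so EBIT − I = £207,575.00.
DCL = contribution ÷ (EBIT − I) = £1,855,575.00 ÷ £207,575.00 = 8.9393.

8.94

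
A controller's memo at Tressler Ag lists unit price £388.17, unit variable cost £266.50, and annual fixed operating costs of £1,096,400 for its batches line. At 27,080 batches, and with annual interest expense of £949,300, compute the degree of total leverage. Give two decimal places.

At 27,080 units, contribution = 27,080 × £121.67 = £3,294,823.60.
EBIT = £3,294,823.60 − £1,096,400 = £2,198,423.60. Interest = £949,300.00, so EBIT − I = £1,249,123.60.
Degree of total leverage = total CM / (EBIT − interest) = £3,294,823.60 / £1,249,123.60 = 2.6377.

2.64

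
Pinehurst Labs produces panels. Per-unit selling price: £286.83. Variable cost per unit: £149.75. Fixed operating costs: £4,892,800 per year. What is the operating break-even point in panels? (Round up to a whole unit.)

35,694 panels

Each unit contributes £286.83 − £149.75 = £137.08.
Break-even volume = fixed costs ÷ CM per unit = £4,892,800 ÷ £137.08 = 35,693.03, so 35,694 panels.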